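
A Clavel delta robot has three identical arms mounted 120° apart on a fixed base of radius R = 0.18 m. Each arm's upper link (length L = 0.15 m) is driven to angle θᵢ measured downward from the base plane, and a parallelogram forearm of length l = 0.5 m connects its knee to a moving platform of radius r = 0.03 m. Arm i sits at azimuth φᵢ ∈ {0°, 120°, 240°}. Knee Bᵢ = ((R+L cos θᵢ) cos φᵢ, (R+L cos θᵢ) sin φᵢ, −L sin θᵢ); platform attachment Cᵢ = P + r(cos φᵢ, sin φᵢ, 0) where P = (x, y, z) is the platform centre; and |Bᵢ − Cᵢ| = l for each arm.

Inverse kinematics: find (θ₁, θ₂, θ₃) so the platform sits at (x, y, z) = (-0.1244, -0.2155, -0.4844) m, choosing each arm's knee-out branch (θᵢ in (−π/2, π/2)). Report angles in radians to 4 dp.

θ₁ = 1.3968, θ₂ = 1.3969, θ₃ = -0.0870

arm 1 (φ=0.0°): x'=-0.1244, y'=-0.2155
  e−x'=0.2744;  (l²−L²−(e−x')²−y'²−z²)/2L = -0.4296
  γ=atan2(-0.4844,0.2744)=-1.0554;  ψ=arccos(-0.7717)=2.4522;  θ1=γ+ψ≈1.3968
arm 2 (φ=120.0°): x'=-0.1244, y'=0.2155
  A cos θ + B sin θ = C:  0.2744·cos θ + -0.4844·sin θ = -0.4296
  √(A²+B²)=0.5567;  θ2 = -1.0553+2.4523 ≈ 1.3969
arm 3 (φ=240.0°): x'=0.2488, y'=0.0000
  e−x'=-0.0988;  (l²−L²−(e−x')²−y'²−z²)/2L = -0.0564
  γ=atan2(-0.4844,-0.0988)=-1.7721;  ψ=arccos(-0.1140)=1.6851;  θ3=γ+ψ≈-0.0870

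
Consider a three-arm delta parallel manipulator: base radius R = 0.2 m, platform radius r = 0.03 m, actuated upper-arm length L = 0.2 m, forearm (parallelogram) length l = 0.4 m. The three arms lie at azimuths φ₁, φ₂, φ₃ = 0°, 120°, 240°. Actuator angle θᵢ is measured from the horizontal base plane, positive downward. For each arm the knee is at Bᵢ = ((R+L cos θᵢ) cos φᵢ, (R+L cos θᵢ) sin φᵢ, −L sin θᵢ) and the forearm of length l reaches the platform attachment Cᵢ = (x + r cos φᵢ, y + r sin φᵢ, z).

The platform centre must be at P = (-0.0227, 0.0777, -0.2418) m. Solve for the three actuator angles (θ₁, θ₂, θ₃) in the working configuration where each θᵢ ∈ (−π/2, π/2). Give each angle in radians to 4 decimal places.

arm 1 (φ=0.0°): x'=-0.0227, y'=0.0777
  A cos θ + B sin θ = C:  0.1927·cos θ + -0.2418·sin θ = 0.0459
  γ=atan2(-0.2418,0.1927)=-0.8979;  ψ=arccos(0.1485)=1.4218;  θ1=γ+ψ≈0.5239
arm 2 (φ=120.0°): x'=0.0786, y'=-0.0192
  A=0.0914, B=-0.2418, C=(l²−L²−A²−y'²−z²)/(2L)=0.1320
  √(A²+B²)=0.2585;  θ2 = -1.2095+1.0346 ≈ -0.1749
arm 3 (φ=240.0°): x'=-0.0559, y'=-0.0585
  A cos θ + B sin θ = C:  0.2259·cos θ + -0.2418·sin θ = 0.0177
  θ3 = atan2(B,A) + arccos(C/0.3309) = 0.6981

θ₁ = 0.5239, θ₂ = -0.1749, θ₃ = 0.6981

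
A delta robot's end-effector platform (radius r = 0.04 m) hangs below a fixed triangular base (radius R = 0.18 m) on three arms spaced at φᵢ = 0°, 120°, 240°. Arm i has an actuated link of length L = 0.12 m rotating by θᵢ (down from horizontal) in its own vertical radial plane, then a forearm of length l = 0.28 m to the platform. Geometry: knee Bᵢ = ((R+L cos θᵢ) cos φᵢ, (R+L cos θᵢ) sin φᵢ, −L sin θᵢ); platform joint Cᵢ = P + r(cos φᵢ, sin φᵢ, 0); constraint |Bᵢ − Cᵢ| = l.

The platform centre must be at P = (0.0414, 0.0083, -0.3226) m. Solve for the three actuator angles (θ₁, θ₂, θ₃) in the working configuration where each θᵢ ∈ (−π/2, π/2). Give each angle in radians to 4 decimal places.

arm 1 (φ=0.0°): x'=0.0414, y'=0.0083
  e−x'=0.0986;  (l²−L²−(e−x')²−y'²−z²)/2L = -0.2078
  θ1 = atan2(B,A) + arccos(C/0.3373) = 0.9601
rotate P by −φ2: (-0.0135, -0.0400, -0.3226)
  A cos θ + B sin θ = C:  0.1535·cos θ + -0.3226·sin θ = -0.2718
  γ=atan2(-0.3226,0.1535)=-1.1266;  ψ=arccos(-0.7608)=2.4354;  θ2=γ+ψ≈1.3088
rotate P by −φ3: (-0.0279, 0.0317, -0.3226)
  e−x'=0.1679;  (l²−L²−(e−x')²−y'²−z²)/2L = -0.2886
  θ3 = atan2(B,A) + arccos(C/0.3637) = 1.3965

θ₁ = 0.9601, θ₂ = 1.3088, θ₃ = 1.3965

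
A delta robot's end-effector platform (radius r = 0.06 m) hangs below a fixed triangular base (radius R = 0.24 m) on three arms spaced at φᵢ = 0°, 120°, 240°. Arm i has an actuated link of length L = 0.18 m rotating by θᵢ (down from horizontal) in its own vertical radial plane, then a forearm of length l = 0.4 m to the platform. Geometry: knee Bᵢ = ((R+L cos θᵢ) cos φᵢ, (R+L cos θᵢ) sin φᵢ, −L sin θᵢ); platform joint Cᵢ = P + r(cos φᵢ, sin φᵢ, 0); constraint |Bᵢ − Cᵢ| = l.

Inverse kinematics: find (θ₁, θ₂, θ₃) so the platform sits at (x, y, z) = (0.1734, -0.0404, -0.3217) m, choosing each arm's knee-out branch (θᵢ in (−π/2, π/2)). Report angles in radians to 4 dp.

θ₁ = -0.1744, θ₂ = 1.3093, θ₃ = 1.0473

φ1=0.0° → target in arm frame (0.1734, -0.0404)
  e−x'=0.0066;  (l²−L²−(e−x')²−y'²−z²)/2L = 0.0623
  θ1 = atan2(B,A) + arccos(C/0.3218) = -0.1744
φ2=120.0° → target in arm frame (-0.1217, -0.1300)
  e−x'=0.3017;  (l²−L²−(e−x')²−y'²−z²)/2L = -0.2328
  √(A²+B²)=0.4410;  θ2 = -0.8175+2.1268 ≈ 1.3093
arm 3 (φ=240.0°): x'=-0.0517, y'=0.1704
  A cos θ + B sin θ = C:  0.2317·cos θ + -0.3217·sin θ = -0.1628
  √(A²+B²)=0.3965;  θ3 = -0.9466+1.9939 ≈ 1.0473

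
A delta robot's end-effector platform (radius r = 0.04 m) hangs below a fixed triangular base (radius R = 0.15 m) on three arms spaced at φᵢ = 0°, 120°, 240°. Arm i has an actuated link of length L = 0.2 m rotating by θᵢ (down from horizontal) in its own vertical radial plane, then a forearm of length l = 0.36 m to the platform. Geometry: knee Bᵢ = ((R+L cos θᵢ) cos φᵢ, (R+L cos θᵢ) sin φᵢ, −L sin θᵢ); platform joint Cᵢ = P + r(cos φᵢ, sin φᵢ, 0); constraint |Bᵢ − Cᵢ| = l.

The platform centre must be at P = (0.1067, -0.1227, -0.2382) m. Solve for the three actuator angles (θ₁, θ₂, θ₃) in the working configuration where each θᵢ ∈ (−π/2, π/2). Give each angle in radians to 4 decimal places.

θ₁ = -0.1740, θ₂ = 1.1346, θ₃ = 0.1744

arm 1 (φ=0.0°): x'=0.1067, y'=-0.1227
  e−x'=0.0033;  (l²−L²−(e−x')²−y'²−z²)/2L = 0.0445
  γ=atan2(-0.2382,0.0033)=-1.5569;  ψ=arccos(0.1867)=1.3830;  θ1=γ+ψ≈-0.1740
rotate P by −φ2: (-0.1596, -0.0311, -0.2382)
  e−x'=0.2696;  (l²−L²−(e−x')²−y'²−z²)/2L = -0.1020
  γ=atan2(-0.2382,0.2696)=-0.7236;  ψ=arccos(-0.2835)=1.8582;  θ2=γ+ψ≈1.1346
rotate P by −φ3: (0.0529, 0.1538, -0.2382)
  e−x'=0.0571;  (l²−L²−(e−x')²−y'²−z²)/2L = 0.0149
  √(A²+B²)=0.2449;  θ3 = -1.3356+1.5099 ≈ 0.1744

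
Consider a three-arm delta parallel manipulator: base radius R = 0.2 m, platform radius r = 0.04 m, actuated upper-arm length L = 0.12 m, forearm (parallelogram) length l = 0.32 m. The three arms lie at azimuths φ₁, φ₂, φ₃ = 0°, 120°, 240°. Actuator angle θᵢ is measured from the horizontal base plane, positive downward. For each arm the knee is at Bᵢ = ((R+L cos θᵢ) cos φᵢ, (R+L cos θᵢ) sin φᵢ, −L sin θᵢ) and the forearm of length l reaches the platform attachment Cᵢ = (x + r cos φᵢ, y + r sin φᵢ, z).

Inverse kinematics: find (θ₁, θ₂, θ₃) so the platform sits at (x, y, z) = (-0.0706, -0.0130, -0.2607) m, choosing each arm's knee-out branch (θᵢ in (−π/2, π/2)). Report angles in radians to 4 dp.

rotate P by −φ1: (-0.0706, -0.0130, -0.2607)
  A cos θ + B sin θ = C:  0.2306·cos θ + -0.2607·sin θ = -0.1388
  γ=atan2(-0.2607,0.2306)=-0.8466;  ψ=arccos(-0.3988)=1.9810;  θ1=γ+ψ≈1.1344
φ2=120.0° → target in arm frame (0.0240, 0.0676)
  A cos θ + B sin θ = C:  0.1360·cos θ + -0.2607·sin θ = -0.0126
  √(A²+B²)=0.2940;  θ2 = -1.0901+1.6137 ≈ 0.5236
arm 3 (φ=240.0°): x'=0.0466, y'=-0.0546
  e−x'=0.1134;  (l²−L²−(e−x')²−y'²−z²)/2L = 0.0174
  γ=atan2(-0.2607,0.1134)=-1.1604;  ψ=arccos(0.0613)=1.5095;  θ3=γ+ψ≈0.3491

θ₁ = 1.1344, θ₂ = 0.5236, θ₃ = 0.3491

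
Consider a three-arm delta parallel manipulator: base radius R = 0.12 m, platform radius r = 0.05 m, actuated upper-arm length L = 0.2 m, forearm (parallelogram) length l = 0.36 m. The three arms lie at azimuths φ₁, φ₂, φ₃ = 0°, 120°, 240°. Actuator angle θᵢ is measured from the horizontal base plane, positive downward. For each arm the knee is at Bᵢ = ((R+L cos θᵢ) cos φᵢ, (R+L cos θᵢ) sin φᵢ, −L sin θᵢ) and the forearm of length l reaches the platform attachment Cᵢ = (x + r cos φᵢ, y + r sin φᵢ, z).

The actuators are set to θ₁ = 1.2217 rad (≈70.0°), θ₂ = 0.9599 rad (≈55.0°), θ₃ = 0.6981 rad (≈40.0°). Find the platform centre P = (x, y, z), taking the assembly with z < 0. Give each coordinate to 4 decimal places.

arm 1 at φ=0.0°: ρ1 = 0.1384;  S1 = (0.1384, 0.0000, -0.1879)
φ2=120.0°: virtual centre (-0.0924, 0.1600, -0.1638), radius l
S3 = (0.2232·cos240.0°, 0.2232·sin240.0°, -0.1286) = (-0.1116, -0.1933, -0.1286)
subtract pairs → two planes through P
plane₁₂: -0.4615x+0.3199y+0.0482z = 0.0065
det = 0.3384;  x = -0.0186+0.1674z,  y = -0.0066+0.0907z
sphere 1 gives Az²+Bz+C=0 with A=1.0362, B=0.3221, C=-0.0696;  B²−4AC=0.3921;  roots -0.4576, 0.1467;  negative root z = -0.4576
x = -0.0952, y = -0.0481

(-0.0952, -0.0481, -0.4576)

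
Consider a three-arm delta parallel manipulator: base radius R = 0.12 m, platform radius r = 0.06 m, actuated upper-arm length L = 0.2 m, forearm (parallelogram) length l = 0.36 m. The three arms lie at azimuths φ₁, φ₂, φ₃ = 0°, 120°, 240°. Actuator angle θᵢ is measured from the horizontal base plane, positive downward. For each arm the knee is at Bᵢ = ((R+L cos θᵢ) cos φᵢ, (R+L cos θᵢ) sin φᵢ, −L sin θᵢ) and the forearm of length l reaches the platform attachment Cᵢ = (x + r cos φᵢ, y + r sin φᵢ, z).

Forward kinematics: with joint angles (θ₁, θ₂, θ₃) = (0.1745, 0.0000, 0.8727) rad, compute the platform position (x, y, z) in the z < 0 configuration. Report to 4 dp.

O1 = (0.2570·cos0.0°, 0.2570·sin0.0°, -0.0347) = (0.2570, 0.0000, -0.0347)
O2 = (0.2600·cos120.0°, 0.2600·sin120.0°, 0.0000) = (-0.1300, 0.2252, 0.0000)
φ3=240.0°: virtual centre (-0.0943, -0.1633, -0.1532), radius l
subtract pairs → two planes through P
linear system: -0.7739x+0.4503y = 0.0004−0.0694z; -0.7025x+-0.3266y = -0.0082−-0.2370z
det = 0.5691;  x = 0.0063+-0.1477z,  y = 0.0116+-0.4080z
quadratic in z: (1.1883)z²+(0.1340)z+(-0.0654)=0, √Δ=0.5735 → z ∈ {-0.2977, 0.1849}; z = -0.2977 (taking z<0)
x = 0.0503, y = 0.1331

(0.0503, 0.1331, -0.2977)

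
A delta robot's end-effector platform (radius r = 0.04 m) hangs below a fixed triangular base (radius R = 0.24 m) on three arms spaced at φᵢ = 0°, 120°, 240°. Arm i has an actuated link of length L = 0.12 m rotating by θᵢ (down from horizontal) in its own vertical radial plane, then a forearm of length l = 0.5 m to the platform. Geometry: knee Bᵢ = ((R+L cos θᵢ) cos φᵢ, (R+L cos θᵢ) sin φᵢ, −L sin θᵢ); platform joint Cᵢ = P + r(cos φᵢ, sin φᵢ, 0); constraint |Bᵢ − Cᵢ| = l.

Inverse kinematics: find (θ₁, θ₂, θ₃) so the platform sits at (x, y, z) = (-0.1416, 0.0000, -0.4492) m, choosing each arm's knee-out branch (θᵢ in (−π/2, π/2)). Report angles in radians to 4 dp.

θ₁ = 1.3086, θ₂ = 0.2614, θ₃ = 0.2614

rotate P by −φ1: (-0.1416, 0.0000, -0.4492)
  A=0.3416, B=-0.4492, C=(l²−L²−A²−y'²−z²)/(2L)=-0.3453
  θ1 = atan2(B,A) + arccos(C/0.5643) = 1.3086
arm 2 (φ=120.0°): x'=0.0708, y'=0.1226
  e−x'=0.1292;  (l²−L²−(e−x')²−y'²−z²)/2L = 0.0087
  √(A²+B²)=0.4674;  θ2 = -1.2907+1.5522 ≈ 0.2614
rotate P by −φ3: (0.0708, -0.1226, -0.4492)
  e−x'=0.1292;  (l²−L²−(e−x')²−y'²−z²)/2L = 0.0087
  √(A²+B²)=0.4674;  θ3 = -1.2907+1.5522 ≈ 0.2614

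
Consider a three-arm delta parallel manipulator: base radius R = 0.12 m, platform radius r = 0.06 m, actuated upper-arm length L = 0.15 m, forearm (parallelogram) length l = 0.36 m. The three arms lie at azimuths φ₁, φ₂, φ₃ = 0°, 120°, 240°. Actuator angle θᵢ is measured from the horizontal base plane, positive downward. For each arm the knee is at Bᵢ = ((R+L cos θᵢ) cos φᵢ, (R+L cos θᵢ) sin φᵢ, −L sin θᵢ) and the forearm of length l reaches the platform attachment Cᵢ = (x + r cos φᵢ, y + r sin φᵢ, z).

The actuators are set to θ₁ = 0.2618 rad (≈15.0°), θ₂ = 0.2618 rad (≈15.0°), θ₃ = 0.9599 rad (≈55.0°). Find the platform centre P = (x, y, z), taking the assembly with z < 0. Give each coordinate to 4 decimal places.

(0.0664, 0.1150, -0.3506)

S1 = (0.2049·cos0.0°, 0.2049·sin0.0°, -0.0388) = (0.2049, 0.0000, -0.0388)
φ2=120.0°: virtual centre (-0.1024, 0.1774, -0.0388), radius l
S3 = (0.1460·cos240.0°, 0.1460·sin240.0°, -0.1229) = (-0.0730, -0.1265, -0.1229)
subtract pairs → two planes through P
linear system: -0.6147x+0.3549y = 0.0000−0.0000z; -0.5558x+-0.2529y = -0.0071−-0.1681z
Cramer: x(z) = 0.0071-0.1691z;  y(z) = 0.0123-0.2929z
sphere 1 gives Az²+Bz+C=0 with A=1.1144, B=0.1373, C=-0.0888;  B²−4AC=0.4148;  roots -0.3506, 0.2273;  negative root z = -0.3506
x = 0.0664, y = 0.1150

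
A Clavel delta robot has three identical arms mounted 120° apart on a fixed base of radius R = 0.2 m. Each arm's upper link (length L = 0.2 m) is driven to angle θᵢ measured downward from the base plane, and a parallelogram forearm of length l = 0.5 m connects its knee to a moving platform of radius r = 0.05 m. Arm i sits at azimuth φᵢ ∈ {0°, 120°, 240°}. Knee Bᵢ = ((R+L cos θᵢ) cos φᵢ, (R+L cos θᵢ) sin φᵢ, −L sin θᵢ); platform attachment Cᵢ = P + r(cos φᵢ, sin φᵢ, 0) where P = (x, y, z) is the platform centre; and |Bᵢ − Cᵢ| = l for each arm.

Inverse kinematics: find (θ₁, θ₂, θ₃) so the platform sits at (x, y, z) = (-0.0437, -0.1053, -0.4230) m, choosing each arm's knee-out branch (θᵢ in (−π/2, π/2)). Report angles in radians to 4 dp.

θ₁ = 0.5238, θ₂ = 0.6111, θ₃ = -0.0873

arm 1 (φ=0.0°): x'=-0.0437, y'=-0.1053
  e−x'=0.1937;  (l²−L²−(e−x')²−y'²−z²)/2L = -0.0438
  γ=atan2(-0.4230,0.1937)=-1.1414;  ψ=arccos(-0.0942)=1.6652;  θ1=γ+ψ≈0.5238
φ2=120.0° → target in arm frame (-0.0693, 0.0905)
  A=0.2193, B=-0.4230, C=(l²−L²−A²−y'²−z²)/(2L)=-0.0631
  θ2 = atan2(B,A) + arccos(C/0.4765) = 0.6111
arm 3 (φ=240.0°): x'=0.1130, y'=0.0148
  A=0.0370, B=-0.4230, C=(l²−L²−A²−y'²−z²)/(2L)=0.0737
  γ=atan2(-0.4230,0.0370)=-1.4836;  ψ=arccos(0.1736)=1.3963;  θ3=γ+ψ≈-0.0873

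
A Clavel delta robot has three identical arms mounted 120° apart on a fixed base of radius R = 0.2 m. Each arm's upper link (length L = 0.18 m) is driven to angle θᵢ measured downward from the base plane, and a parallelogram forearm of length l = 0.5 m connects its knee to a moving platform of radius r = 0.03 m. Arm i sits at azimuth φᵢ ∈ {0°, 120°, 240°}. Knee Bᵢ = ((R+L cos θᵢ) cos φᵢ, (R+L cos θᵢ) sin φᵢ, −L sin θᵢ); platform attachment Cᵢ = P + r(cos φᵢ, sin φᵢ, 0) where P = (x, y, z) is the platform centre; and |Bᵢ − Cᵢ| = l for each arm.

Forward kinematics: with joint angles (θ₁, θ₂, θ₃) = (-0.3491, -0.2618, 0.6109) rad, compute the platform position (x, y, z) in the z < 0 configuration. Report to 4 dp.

O1 = (0.3391·cos0.0°, 0.3391·sin0.0°, 0.0616) = (0.3391, 0.0000, 0.0616)
arm 2 at φ=120.0°: (R−r)+L cos θ2 = 0.3439;  O2 = (-0.1719, 0.2978, 0.0466)
O3 = (0.3174·cos240.0°, 0.3174·sin240.0°, -0.1032) = (-0.1587, -0.2749, -0.1032)
eliminate P² terms by subtracting sphere 1 from 2 and 3
plane₁₂: -1.0222x+0.5956y+-0.0300z = 0.0016
Cramer: x(z) = 0.0030-0.1842z;  y(z) = 0.0079-0.2659z
sphere 1 gives Az²+Bz+C=0 with A=1.1046, B=-0.0035, C=-0.1332;  B²−4AC=0.5885;  roots -0.3456, 0.3488;  negative root z = -0.3456
x = 0.0667, y = 0.0998

(0.0667, 0.0998, -0.3456)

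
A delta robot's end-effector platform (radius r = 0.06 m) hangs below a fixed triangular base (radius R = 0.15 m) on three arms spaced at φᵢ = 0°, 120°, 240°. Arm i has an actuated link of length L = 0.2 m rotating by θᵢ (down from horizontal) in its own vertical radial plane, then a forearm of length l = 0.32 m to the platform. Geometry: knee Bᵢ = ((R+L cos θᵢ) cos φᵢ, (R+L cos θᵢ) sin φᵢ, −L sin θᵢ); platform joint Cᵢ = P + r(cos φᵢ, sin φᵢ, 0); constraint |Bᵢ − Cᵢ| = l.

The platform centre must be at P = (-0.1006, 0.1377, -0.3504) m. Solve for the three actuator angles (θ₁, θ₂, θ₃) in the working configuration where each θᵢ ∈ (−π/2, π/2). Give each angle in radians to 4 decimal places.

θ₁ = 1.3092, θ₂ = 0.2620, θ₃ = 1.2218

rotate P by −φ1: (-0.1006, 0.1377, -0.3504)
  A cos θ + B sin θ = C:  0.1906·cos θ + -0.3504·sin θ = -0.2892
  θ1 = atan2(B,A) + arccos(C/0.3989) = 1.3092
φ2=120.0° → target in arm frame (0.1696, 0.0183)
  A cos θ + B sin θ = C:  -0.0796·cos θ + -0.3504·sin θ = -0.1676
  γ=atan2(-0.3504,-0.0796)=-1.7940;  ψ=arccos(-0.4665)=2.0561;  θ2=γ+ψ≈0.2620
arm 3 (φ=240.0°): x'=-0.0690, y'=-0.1560
  A=0.1590, B=-0.3504, C=(l²−L²−A²−y'²−z²)/(2L)=-0.2749
  γ=atan2(-0.3504,0.1590)=-1.1449;  ψ=arccos(-0.7145)=2.3668;  θ3=γ+ψ≈1.2218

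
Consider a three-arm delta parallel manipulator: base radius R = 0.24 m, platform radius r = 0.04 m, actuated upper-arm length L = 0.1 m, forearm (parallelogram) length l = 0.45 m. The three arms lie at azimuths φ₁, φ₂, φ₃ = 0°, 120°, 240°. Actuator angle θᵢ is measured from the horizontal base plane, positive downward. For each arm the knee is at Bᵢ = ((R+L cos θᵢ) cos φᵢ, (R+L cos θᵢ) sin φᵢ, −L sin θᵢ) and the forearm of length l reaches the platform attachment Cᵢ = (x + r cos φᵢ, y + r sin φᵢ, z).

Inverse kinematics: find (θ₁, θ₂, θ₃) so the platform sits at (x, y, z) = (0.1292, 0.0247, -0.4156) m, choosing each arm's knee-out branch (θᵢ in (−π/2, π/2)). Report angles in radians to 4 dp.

θ₁ = 0.0001, θ₂ = 1.1349, θ₃ = 1.3962

rotate P by −φ1: (0.1292, 0.0247, -0.4156)
  A=0.0708, B=-0.4156, C=(l²−L²−A²−y'²−z²)/(2L)=0.0708
  θ1 = atan2(B,A) + arccos(C/0.4216) = 0.0001
rotate P by −φ2: (-0.0432, -0.1242, -0.4156)
  A=0.2432, B=-0.4156, C=(l²−L²−A²−y'²−z²)/(2L)=-0.2740
  θ2 = atan2(B,A) + arccos(C/0.4815) = 1.1349
φ3=240.0° → target in arm frame (-0.0860, 0.0995)
  A cos θ + B sin θ = C:  0.2860·cos θ + -0.4156·sin θ = -0.3596
  γ=atan2(-0.4156,0.2860)=-0.9681;  ψ=arccos(-0.7128)=2.3643;  θ3=γ+ψ≈1.3962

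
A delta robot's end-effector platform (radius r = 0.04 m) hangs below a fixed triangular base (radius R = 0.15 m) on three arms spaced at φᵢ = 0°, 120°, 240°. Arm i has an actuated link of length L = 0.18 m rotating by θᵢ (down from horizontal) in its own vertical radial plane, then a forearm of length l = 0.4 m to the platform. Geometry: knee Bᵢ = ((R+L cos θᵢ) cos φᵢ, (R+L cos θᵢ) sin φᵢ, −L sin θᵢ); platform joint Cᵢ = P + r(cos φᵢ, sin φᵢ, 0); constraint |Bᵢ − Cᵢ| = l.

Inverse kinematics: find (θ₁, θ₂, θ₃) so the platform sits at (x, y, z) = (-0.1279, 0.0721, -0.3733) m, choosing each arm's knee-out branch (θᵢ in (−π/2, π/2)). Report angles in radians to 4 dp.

θ₁ = 1.0471, θ₂ = 0.0874, θ₃ = 0.6108

arm 1 (φ=0.0°): x'=-0.1279, y'=0.0721
  A=0.2379, B=-0.3733, C=(l²−L²−A²−y'²−z²)/(2L)=-0.2043
  θ1 = atan2(B,A) + arccos(C/0.4427) = 1.0471
arm 2 (φ=120.0°): x'=0.1264, y'=0.0747
  A cos θ + B sin θ = C:  -0.0164·cos θ + -0.3733·sin θ = -0.0489
  θ2 = atan2(B,A) + arccos(C/0.3737) = 0.0874
rotate P by −φ3: (0.0015, -0.1468, -0.3733)
  A=0.1085, B=-0.3733, C=(l²−L²−A²−y'²−z²)/(2L)=-0.1252
  γ=atan2(-0.3733,0.1085)=-1.2880;  ψ=arccos(-0.3221)=1.8987;  θ3=γ+ψ≈0.6108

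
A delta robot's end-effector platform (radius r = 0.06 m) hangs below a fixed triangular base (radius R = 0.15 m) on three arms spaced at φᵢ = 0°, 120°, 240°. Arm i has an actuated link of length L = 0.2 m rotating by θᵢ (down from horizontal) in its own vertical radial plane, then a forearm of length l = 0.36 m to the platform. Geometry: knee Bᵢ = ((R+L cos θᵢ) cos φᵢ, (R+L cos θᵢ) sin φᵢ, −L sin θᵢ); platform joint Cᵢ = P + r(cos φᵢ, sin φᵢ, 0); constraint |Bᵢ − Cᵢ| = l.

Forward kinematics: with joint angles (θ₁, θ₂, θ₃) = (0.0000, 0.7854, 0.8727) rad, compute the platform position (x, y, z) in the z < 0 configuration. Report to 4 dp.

φ1=0.0°: virtual centre (0.2900, 0.0000, 0.0000), radius l
arm 2 at φ=120.0°: ρ2 = 0.2314;  centre 2 = (-0.1157, 0.2004, -0.1414)
arm 3 at φ=240.0°: ρ3 = 0.2186;  centre 3 = (-0.1093, -0.1893, -0.1532)
eliminate P² terms by subtracting sphere 1 from 2 and 3
linear system: -0.8114x+0.4008y = -0.0105−-0.2828z; -0.7986x+-0.3785y = -0.0129−-0.3064z
det = 0.6272;  x = 0.0146+-0.3665z,  y = 0.0032+-0.0363z
quadratic in z: (1.1357)z²+(0.2017)z+(-0.0537)=0, √Δ=0.5336 → z ∈ {-0.3237, 0.1462}; z = -0.3237 (taking z<0)
x = 0.1332, y = 0.0150

(0.1332, 0.0150, -0.3237)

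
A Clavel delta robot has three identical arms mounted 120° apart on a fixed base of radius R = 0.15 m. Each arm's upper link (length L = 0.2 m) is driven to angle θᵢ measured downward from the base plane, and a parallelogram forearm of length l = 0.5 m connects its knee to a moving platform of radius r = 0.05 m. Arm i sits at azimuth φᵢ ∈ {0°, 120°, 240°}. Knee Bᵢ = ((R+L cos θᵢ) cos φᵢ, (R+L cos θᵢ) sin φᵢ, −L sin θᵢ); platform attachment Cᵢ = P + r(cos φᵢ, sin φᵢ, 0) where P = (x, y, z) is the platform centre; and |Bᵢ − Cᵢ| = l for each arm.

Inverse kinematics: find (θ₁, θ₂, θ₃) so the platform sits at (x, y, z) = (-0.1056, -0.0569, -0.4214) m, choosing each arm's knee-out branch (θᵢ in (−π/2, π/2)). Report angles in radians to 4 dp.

θ₁ = 0.5238, θ₂ = 0.1745, θ₃ = -0.1745

φ1=0.0° → target in arm frame (-0.1056, -0.0569)
  e−x'=0.2056;  (l²−L²−(e−x')²−y'²−z²)/2L = -0.0327
  γ=atan2(-0.4214,0.2056)=-1.1169;  ψ=arccos(-0.0698)=1.6406;  θ1=γ+ψ≈0.5238
φ2=120.0° → target in arm frame (0.0035, 0.1199)
  A cos θ + B sin θ = C:  0.0965·cos θ + -0.4214·sin θ = 0.0218
  √(A²+B²)=0.4323;  θ2 = -1.3457+1.5202 ≈ 0.1745
φ3=240.0° → target in arm frame (0.1021, -0.0630)
  e−x'=-0.0021;  (l²−L²−(e−x')²−y'²−z²)/2L = 0.0711
  θ3 = atan2(B,A) + arccos(C/0.4214) = -0.1745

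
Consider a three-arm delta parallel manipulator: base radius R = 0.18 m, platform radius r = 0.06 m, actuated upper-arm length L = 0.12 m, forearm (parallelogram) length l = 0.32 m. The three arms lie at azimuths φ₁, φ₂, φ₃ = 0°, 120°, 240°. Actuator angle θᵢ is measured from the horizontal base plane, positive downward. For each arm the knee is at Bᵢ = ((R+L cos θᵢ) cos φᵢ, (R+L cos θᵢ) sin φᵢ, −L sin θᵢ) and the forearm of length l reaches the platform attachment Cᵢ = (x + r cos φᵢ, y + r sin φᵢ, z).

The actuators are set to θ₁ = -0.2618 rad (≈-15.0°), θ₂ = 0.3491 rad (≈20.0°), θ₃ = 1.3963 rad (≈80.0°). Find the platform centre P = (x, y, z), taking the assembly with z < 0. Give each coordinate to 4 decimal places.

O1 = (0.2359·cos0.0°, 0.2359·sin0.0°, 0.0311) = (0.2359, 0.0000, 0.0311)
φ2=120.0°: virtual centre (-0.1164, 0.2016, -0.0410), radius l
arm 3 at φ=240.0°: ρ3 = 0.1408;  O3 = (-0.0704, -0.1220, -0.1182)
|O₂|²−|O₁|² = -0.0008;  |O₃|²−|O₁|² = -0.0228
[-0.7046 0.4032 -0.1442]·P = -0.0008;  [-0.6127 -0.2439 -0.2985]·P = -0.0228
det = 0.4189;  x = 0.0224+-0.3713z,  y = 0.0373+-0.2911z
sphere 1 gives Az²+Bz+C=0 with A=1.2226, B=0.0747, C=-0.0545;  B²−4AC=0.2719;  roots -0.2438, 0.1827;  negative root z = -0.2438
x = 0.1129, y = 0.1083

(0.1129, 0.1083, -0.2438)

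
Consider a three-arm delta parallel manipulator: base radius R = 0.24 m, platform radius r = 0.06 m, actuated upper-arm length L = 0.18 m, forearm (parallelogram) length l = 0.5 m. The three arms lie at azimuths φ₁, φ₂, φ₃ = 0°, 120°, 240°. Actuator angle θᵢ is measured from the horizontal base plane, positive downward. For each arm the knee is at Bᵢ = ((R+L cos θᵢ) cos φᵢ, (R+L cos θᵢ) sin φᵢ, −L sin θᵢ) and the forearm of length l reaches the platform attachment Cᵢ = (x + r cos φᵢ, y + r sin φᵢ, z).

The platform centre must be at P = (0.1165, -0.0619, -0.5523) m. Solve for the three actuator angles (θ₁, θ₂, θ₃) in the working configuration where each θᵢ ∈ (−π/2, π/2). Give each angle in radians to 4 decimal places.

θ₁ = 0.6108, θ₂ = 1.3959, θ₃ = 1.0469

arm 1 (φ=0.0°): x'=0.1165, y'=-0.0619
  e−x'=0.0635;  (l²−L²−(e−x')²−y'²−z²)/2L = -0.2647
  √(A²+B²)=0.5559;  θ1 = -1.4563+2.0671 ≈ 0.6108
φ2=120.0° → target in arm frame (-0.1119, -0.0699)
  A=0.2919, B=-0.5523, C=(l²−L²−A²−y'²−z²)/(2L)=-0.4931
  γ=atan2(-0.5523,0.2919)=-1.0847;  ψ=arccos(-0.7893)=2.4805;  θ2=γ+ψ≈1.3959
φ3=240.0° → target in arm frame (-0.0046, 0.1318)
  A=0.1846, B=-0.5523, C=(l²−L²−A²−y'²−z²)/(2L)=-0.3859
  γ=atan2(-0.5523,0.1846)=-1.2482;  ψ=arccos(-0.6626)=2.2951;  θ3=γ+ψ≈1.0469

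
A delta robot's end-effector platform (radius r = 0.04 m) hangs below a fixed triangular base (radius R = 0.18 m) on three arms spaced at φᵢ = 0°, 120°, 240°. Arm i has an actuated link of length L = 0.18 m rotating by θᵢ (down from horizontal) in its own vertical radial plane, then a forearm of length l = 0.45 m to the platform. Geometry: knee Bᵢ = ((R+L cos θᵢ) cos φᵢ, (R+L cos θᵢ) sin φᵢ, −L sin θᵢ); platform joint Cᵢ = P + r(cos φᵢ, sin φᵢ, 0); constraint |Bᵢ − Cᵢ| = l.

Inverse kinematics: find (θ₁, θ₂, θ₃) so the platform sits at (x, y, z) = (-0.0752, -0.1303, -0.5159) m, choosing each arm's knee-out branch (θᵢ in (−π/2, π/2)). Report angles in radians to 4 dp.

θ₁ = 1.3090, θ₂ = 1.3091, θ₃ = 0.5239

φ1=0.0° → target in arm frame (-0.0752, -0.1303)
  A cos θ + B sin θ = C:  0.2152·cos θ + -0.5159·sin θ = -0.4426
  γ=atan2(-0.5159,0.2152)=-1.1756;  ψ=arccos(-0.7918)=2.4846;  θ1=γ+ψ≈1.3090
φ2=120.0° → target in arm frame (-0.0752, 0.1303)
  A cos θ + B sin θ = C:  0.2152·cos θ + -0.5159·sin θ = -0.4427
  θ2 = atan2(B,A) + arccos(C/0.5590) = 1.3091
rotate P by −φ3: (0.1504, 0.0000, -0.5159)
  A cos θ + B sin θ = C:  -0.0104·cos θ + -0.5159·sin θ = -0.2671
  γ=atan2(-0.5159,-0.0104)=-1.5910;  ψ=arccos(-0.5177)=2.1149;  θ3=γ+ψ≈0.5239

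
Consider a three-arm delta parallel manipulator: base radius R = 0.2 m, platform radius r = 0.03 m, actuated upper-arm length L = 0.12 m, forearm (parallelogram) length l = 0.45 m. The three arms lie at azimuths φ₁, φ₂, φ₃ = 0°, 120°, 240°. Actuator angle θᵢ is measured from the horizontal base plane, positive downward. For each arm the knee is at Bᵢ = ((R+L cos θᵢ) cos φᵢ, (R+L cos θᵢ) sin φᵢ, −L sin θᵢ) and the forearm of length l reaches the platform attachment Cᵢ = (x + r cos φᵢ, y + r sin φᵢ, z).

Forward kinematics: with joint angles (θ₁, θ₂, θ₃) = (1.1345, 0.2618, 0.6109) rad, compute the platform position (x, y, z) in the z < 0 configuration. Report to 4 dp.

O1 = (0.2207·cos0.0°, 0.2207·sin0.0°, -0.1088) = (0.2207, 0.0000, -0.1088)
O2 = (0.2859·cos120.0°, 0.2859·sin120.0°, -0.0311) = (-0.1430, 0.2476, -0.0311)
O3 = (0.2683·cos240.0°, 0.2683·sin240.0°, -0.0688) = (-0.1341, -0.2324, -0.0688)
|O₂|²−|O₁|² = 0.0222;  |O₃|²−|O₁|² = 0.0162
plane₁₂: -0.7273x+0.4952y+0.1554z = 0.0222
det = 0.6895;  x = -0.0266+0.1621z,  y = 0.0058+-0.0757z
quadratic in z: (1.0320)z²+(0.1365)z+(-0.1295)=0, √Δ=0.7438 → z ∈ {-0.4265, 0.2942}; z = -0.4265 (taking z<0)
x = -0.0957, y = 0.0380

(-0.0957, 0.0380, -0.4265)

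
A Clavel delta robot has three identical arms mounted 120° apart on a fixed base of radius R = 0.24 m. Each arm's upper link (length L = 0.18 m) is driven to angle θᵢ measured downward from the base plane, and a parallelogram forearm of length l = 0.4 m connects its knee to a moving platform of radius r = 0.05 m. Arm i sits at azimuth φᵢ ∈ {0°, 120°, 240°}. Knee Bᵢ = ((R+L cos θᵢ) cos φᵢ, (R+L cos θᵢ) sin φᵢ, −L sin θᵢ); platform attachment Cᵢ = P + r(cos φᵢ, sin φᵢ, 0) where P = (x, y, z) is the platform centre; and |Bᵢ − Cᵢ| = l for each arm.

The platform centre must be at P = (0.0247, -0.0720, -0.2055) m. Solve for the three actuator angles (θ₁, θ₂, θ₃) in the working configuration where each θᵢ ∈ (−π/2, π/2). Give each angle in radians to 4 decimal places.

θ₁ = 0.0869, θ₂ = 0.7853, θ₃ = -0.1745

rotate P by −φ1: (0.0247, -0.0720, -0.2055)
  A cos θ + B sin θ = C:  0.1653·cos θ + -0.2055·sin θ = 0.1468
  θ1 = atan2(B,A) + arccos(C/0.2637) = 0.0869
rotate P by −φ2: (-0.0747, 0.0146, -0.2055)
  A cos θ + B sin θ = C:  0.2647·cos θ + -0.2055·sin θ = 0.0419
  γ=atan2(-0.2055,0.2647)=-0.6601;  ψ=arccos(0.1251)=1.4454;  θ2=γ+ψ≈0.7853
arm 3 (φ=240.0°): x'=0.0500, y'=0.0574
  e−x'=0.1400;  (l²−L²−(e−x')²−y'²−z²)/2L = 0.1735
  √(A²+B²)=0.2487;  θ3 = -0.9728+0.7983 ≈ -0.1745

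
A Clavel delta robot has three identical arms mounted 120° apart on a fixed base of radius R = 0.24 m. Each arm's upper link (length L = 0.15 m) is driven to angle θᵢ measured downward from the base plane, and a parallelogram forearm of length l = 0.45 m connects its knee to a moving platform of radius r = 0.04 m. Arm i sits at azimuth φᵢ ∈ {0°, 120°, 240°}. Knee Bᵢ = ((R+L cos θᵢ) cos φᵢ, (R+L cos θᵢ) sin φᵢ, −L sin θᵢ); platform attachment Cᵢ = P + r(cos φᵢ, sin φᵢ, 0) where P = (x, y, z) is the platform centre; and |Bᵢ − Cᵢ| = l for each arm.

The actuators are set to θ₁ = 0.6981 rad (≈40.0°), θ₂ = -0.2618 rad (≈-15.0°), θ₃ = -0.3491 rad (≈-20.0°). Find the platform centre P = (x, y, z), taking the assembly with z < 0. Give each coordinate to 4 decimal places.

(-0.0941, -0.0050, -0.2839)

S1 = (0.3149·cos0.0°, 0.3149·sin0.0°, -0.0964) = (0.3149, 0.0000, -0.0964)
φ2=120.0°: virtual centre (-0.1724, 0.2987, 0.0388), radius l
S3 = (0.3410·cos240.0°, 0.3410·sin240.0°, 0.0513) = (-0.1705, -0.2953, 0.0513)
|S₂|²−|S₁|² = 0.0120;  |S₃|²−|S₁|² = 0.0104
linear system: -0.9747x+0.5974y = 0.0120−0.2705z; -0.9708x+-0.5905y = 0.0104−0.2954z
det = 1.1555;  x = -0.0115+0.2910z,  y = 0.0013+0.0220z
sphere 1 gives Az²+Bz+C=0 with A=1.0851, B=0.0029, C=-0.0867;  B²−4AC=0.3761;  roots -0.2839, 0.2812;  negative root z = -0.2839
x = -0.0941, y = -0.0050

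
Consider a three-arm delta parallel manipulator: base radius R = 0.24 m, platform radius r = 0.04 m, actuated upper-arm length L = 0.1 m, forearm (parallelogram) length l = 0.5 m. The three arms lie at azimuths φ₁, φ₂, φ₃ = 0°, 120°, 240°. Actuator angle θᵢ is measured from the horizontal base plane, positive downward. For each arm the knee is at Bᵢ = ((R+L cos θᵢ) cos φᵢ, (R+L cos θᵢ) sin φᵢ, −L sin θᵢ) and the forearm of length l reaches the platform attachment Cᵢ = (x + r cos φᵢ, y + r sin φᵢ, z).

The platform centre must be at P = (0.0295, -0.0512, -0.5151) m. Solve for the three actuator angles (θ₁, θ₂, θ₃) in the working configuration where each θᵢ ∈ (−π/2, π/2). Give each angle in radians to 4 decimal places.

rotate P by −φ1: (0.0295, -0.0512, -0.5151)
  A cos θ + B sin θ = C:  0.1705·cos θ + -0.5151·sin θ = -0.2851
  θ1 = atan2(B,A) + arccos(C/0.5426) = 0.8729
arm 2 (φ=120.0°): x'=-0.0591, y'=0.0001
  e−x'=0.2591;  (l²−L²−(e−x')²−y'²−z²)/2L = -0.4623
  θ2 = atan2(B,A) + arccos(C/0.5766) = 1.3963
arm 3 (φ=240.0°): x'=0.0296, y'=0.0511
  A cos θ + B sin θ = C:  0.1704·cos θ + -0.5151·sin θ = -0.2849
  √(A²+B²)=0.5426;  θ3 = -1.2513+2.1237 ≈ 0.8724

θ₁ = 0.8729, θ₂ = 1.3963, θ₃ = 0.8724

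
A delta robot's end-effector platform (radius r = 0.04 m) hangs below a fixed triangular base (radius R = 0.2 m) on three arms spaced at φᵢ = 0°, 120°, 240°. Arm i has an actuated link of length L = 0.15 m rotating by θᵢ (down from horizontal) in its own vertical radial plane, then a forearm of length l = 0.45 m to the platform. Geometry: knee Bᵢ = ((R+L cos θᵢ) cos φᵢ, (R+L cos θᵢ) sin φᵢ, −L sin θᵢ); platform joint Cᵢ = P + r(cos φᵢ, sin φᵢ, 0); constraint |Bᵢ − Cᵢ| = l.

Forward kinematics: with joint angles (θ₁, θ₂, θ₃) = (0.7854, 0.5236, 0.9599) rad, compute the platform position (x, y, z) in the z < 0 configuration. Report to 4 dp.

S1 = (0.2661·cos0.0°, 0.2661·sin0.0°, -0.1061) = (0.2661, 0.0000, -0.1061)
S2 = (0.2899·cos120.0°, 0.2899·sin120.0°, -0.0750) = (-0.1450, 0.2511, -0.0750)
S3 = (0.2460·cos240.0°, 0.2460·sin240.0°, -0.1229) = (-0.1230, -0.2131, -0.1229)
eliminate P² terms by subtracting sphere 1 from 2 and 3
plane₁₂: -0.8220x+0.5021y+0.0621z = 0.0076
det = 0.7411;  x = 0.0000+0.0130z,  y = 0.0151+-0.1025z
quadratic in z: (1.0107)z²+(0.2021)z+(-0.1202)=0, √Δ=0.7258 → z ∈ {-0.4591, 0.2591}; z = -0.4591 (taking z<0)
x = -0.0060, y = 0.0622

(-0.0060, 0.0622, -0.4591)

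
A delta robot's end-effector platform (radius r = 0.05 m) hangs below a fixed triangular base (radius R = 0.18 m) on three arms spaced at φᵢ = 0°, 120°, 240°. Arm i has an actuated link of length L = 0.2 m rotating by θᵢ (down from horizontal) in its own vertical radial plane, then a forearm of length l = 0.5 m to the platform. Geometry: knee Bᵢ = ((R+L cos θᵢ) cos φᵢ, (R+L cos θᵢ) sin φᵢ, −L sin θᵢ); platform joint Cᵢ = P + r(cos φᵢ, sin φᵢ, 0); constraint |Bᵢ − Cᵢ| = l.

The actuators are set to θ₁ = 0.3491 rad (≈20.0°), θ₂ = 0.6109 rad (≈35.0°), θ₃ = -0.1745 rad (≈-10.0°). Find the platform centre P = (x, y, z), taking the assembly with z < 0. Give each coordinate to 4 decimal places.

(-0.0192, -0.1232, -0.4165)

φ1=0.0°: virtual centre (0.3179, 0.0000, -0.0684), radius l
O2 = (0.2938·cos120.0°, 0.2938·sin120.0°, -0.1147) = (-0.1469, 0.2545, -0.1147)
φ3=240.0°: virtual centre (-0.1635, -0.2832, 0.0347), radius l
subtract pairs → two planes through P
[-0.9297 0.5089 -0.0926]·P = -0.0063;  [-0.9628 -0.5663 0.2063]·P = 0.0023
Cramer: x(z) = 0.0023+0.0517z;  y(z) = -0.0081+0.2764z
sphere 1 gives Az²+Bz+C=0 with A=1.0791, B=0.0997, C=-0.1456;  B²−4AC=0.6386;  roots -0.4165, 0.3241;  negative root z = -0.4165
x = -0.0192, y = -0.1232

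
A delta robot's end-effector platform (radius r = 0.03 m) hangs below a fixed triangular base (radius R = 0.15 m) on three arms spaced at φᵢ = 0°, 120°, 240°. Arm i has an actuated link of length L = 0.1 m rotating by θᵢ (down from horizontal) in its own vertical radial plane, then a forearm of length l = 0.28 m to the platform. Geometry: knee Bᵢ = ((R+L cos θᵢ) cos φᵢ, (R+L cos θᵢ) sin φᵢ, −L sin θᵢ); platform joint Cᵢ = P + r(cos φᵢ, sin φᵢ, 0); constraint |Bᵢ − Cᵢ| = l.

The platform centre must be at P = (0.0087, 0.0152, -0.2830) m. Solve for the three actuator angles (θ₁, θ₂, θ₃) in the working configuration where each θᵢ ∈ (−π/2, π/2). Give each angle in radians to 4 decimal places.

θ₁ = 0.7859, θ₂ = 0.7851, θ₃ = 0.9601

rotate P by −φ1: (0.0087, 0.0152, -0.2830)
  A=0.1113, B=-0.2830, C=(l²−L²−A²−y'²−z²)/(2L)=-0.1215
  θ1 = atan2(B,A) + arccos(C/0.3041) = 0.7859
φ2=120.0° → target in arm frame (0.0088, -0.0151)
  A=0.1112, B=-0.2830, C=(l²−L²−A²−y'²−z²)/(2L)=-0.1214
  γ=atan2(-0.2830,0.1112)=-1.1964;  ψ=arccos(-0.3993)=1.9815;  θ2=γ+ψ≈0.7851
φ3=240.0° → target in arm frame (-0.0175, -0.0001)
  A=0.1375, B=-0.2830, C=(l²−L²−A²−y'²−z²)/(2L)=-0.1530
  γ=atan2(-0.2830,0.1375)=-1.1185;  ψ=arccos(-0.4863)=2.0786;  θ3=γ+ψ≈0.9601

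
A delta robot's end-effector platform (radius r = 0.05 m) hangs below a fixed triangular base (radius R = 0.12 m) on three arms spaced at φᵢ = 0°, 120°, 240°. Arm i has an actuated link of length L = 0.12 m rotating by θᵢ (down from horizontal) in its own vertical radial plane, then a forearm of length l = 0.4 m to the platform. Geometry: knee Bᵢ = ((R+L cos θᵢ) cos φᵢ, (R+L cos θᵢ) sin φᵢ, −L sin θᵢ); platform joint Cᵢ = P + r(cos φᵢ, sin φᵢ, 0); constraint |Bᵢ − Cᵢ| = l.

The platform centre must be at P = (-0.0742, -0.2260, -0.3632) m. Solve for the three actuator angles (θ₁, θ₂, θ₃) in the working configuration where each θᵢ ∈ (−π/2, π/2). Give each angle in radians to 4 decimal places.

φ1=0.0° → target in arm frame (-0.0742, -0.2260)
  A=0.1442, B=-0.3632, C=(l²−L²−A²−y'²−z²)/(2L)=-0.2424
  √(A²+B²)=0.3908;  θ1 = -1.1929+2.2400 ≈ 1.0472
arm 2 (φ=120.0°): x'=-0.1586, y'=0.1773
  e−x'=0.2286;  (l²−L²−(e−x')²−y'²−z²)/2L = -0.2917
  √(A²+B²)=0.4292;  θ2 = -1.0090+2.3181 ≈ 1.3091
rotate P by −φ3: (0.2328, 0.0487, -0.3632)
  A cos θ + B sin θ = C:  -0.1628·cos θ + -0.3632·sin θ = -0.0633
  θ3 = atan2(B,A) + arccos(C/0.3980) = -0.2616

θ₁ = 1.0472, θ₂ = 1.3091, θ₃ = -0.2616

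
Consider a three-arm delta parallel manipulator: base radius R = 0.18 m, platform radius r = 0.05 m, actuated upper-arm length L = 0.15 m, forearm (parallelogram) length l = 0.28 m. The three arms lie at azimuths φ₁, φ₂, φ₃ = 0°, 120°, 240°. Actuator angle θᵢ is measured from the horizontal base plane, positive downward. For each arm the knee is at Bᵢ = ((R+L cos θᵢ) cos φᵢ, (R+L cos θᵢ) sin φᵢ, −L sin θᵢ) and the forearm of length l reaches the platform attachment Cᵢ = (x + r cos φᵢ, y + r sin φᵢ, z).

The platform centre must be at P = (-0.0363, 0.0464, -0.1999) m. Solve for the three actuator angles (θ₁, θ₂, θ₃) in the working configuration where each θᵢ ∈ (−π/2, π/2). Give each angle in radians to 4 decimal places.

θ₁ = 0.8726, θ₂ = 0.1749, θ₃ = 0.7855

arm 1 (φ=0.0°): x'=-0.0363, y'=0.0464
  e−x'=0.1663;  (l²−L²−(e−x')²−y'²−z²)/2L = -0.0462
  θ1 = atan2(B,A) + arccos(C/0.2600) = 0.8726
φ2=120.0° → target in arm frame (0.0583, 0.0082)
  A=0.0717, B=-0.1999, C=(l²−L²−A²−y'²−z²)/(2L)=0.0358
  θ2 = atan2(B,A) + arccos(C/0.2124) = 0.1749
rotate P by −φ3: (-0.0220, -0.0546, -0.1999)
  e−x'=0.1520;  (l²−L²−(e−x')²−y'²−z²)/2L = -0.0339
  θ3 = atan2(B,A) + arccos(C/0.2511) = 0.7855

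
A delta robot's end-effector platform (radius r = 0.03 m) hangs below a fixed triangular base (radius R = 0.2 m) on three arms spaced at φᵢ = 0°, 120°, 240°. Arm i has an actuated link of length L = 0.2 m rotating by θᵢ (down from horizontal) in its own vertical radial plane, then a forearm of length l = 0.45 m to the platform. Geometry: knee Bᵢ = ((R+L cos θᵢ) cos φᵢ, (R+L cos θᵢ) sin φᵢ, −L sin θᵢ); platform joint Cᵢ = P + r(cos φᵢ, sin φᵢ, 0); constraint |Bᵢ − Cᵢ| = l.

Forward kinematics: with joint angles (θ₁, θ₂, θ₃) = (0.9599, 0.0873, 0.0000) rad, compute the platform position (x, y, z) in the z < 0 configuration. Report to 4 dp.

φ1=0.0°: virtual centre (0.2847, 0.0000, -0.1638), radius l
O2 = (0.3692·cos120.0°, 0.3692·sin120.0°, -0.0174) = (-0.1846, 0.3198, -0.0174)
O3 = (0.3700·cos240.0°, 0.3700·sin240.0°, 0.0000) = (-0.1850, -0.3204, 0.0000)
|O₂|²−|O₁|² = 0.0287;  |O₃|²−|O₁|² = 0.0290
plane₁₂: -0.9387x+0.6395y+0.2928z = 0.0287
det = 1.2024;  x = -0.0307+0.3303z,  y = -0.0002+0.0270z
into |P−O₁|² = l²: 1.1098z² + 0.1192z + -0.0761 = 0;  Δ = 0.3523;  z = -0.3211 or 0.2137 → z<0 root = -0.3211
x = -0.1368, y = -0.0089

(-0.1368, -0.0089, -0.3211)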